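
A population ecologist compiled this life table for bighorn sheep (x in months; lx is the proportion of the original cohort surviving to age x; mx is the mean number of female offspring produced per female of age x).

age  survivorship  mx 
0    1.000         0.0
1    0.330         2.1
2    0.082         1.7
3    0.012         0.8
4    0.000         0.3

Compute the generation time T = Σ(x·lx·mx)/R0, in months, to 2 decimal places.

lx·mx: 0, 0.693, 0.1394, 0.0096, 0 → R0 = 0.842
x·lx·mx: 0, 0.693, 0.2788, 0.0288, 0 → Σ = 1.0006
T = 1.0006 / 0.842 = 1.188361… → 1.19

1.19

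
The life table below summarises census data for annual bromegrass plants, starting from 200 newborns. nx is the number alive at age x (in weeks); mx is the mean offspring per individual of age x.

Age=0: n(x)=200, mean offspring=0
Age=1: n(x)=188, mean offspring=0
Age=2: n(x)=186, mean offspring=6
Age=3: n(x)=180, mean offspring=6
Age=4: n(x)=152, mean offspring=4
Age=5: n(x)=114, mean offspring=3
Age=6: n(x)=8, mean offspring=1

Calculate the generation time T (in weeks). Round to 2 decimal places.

3.06

lx = nx/n0 = nx/200: 1, 0.94, 0.93, 0.9, 0.76, 0.57, 0.04
lx·mx: 0, 0, 5.58, 5.4, 3.04, 1.71, 0.04 → R0 = 15.77
x·lx·mx: 0, 0, 11.16, 16.2, 12.16, 8.55, 0.24 → Σ = 48.31
T = 48.31 / 15.77 = 3.063412… → 3.06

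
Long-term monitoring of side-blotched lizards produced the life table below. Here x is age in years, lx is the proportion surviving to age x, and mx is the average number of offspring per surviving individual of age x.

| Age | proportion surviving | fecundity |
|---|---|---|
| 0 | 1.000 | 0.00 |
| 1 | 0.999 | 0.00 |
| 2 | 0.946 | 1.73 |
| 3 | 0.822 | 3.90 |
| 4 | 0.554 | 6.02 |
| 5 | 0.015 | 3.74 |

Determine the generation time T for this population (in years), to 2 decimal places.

3.22

lx·mx: 0, 0, 1.63658, 3.2058, 3.33508, 0.0561 → R0 = 8.23356
x·lx·mx: 0, 0, 3.27316, 9.6174, 13.34032, 0.2805 → Σ = 26.51138
T = 26.51138 / 8.23356 = 3.219917… → 3.22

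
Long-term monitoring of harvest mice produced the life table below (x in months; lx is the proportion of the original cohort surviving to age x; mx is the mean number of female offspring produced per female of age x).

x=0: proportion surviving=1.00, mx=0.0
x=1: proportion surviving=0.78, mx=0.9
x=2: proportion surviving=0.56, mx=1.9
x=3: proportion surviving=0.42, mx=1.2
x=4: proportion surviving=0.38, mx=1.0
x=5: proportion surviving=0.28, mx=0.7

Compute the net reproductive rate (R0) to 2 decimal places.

2.85

lx·mx by age: 0, 0.702, 1.064, 0.504, 0.38, 0.196
R0 = Σ lx·mx = 2.846 → 2.85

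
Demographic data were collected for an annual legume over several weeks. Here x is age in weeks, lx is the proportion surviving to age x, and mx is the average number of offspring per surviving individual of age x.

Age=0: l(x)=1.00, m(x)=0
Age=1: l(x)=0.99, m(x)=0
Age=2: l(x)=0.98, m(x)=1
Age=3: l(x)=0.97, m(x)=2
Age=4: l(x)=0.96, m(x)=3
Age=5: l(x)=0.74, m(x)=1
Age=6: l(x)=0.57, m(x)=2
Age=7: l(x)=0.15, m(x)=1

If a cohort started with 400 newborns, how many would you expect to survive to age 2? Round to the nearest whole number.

392

Expected survivors = N0 · l_2 = 400 × 0.98 = 392 → 392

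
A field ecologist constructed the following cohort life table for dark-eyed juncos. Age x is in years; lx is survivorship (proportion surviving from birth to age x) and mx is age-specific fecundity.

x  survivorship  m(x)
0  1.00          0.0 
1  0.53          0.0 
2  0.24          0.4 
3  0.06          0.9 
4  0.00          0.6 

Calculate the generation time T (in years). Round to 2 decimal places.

2.36

lx·mx: 0, 0, 0.096, 0.054, 0 → R0 = 0.15
x·lx·mx: 0, 0, 0.192, 0.162, 0 → Σ = 0.354
T = 0.354 / 0.15 = 2.36 → 2.36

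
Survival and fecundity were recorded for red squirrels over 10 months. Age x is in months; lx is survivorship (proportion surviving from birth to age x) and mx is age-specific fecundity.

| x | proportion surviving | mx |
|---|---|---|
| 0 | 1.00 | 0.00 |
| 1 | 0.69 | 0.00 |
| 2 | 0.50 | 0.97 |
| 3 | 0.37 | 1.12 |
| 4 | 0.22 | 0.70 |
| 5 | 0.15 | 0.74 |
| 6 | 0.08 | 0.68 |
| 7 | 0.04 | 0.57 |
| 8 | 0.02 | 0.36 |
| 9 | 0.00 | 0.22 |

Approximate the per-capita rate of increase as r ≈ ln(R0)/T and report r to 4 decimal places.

0.0706

R0 = Σ lx·mx = 0 + 0 + 0.485 + 0.4144 + 0.154 + 0.111 + 0.0544 + 0.0228 + 0.0072 + 0 = 1.2488
Σ x·lx·mx = 3.9278; T = 3.9278/1.2488 = 3.14526…
r ≈ ln(R0)/T = ln(1.2488)/3.14526… = 0.070641… → 0.0706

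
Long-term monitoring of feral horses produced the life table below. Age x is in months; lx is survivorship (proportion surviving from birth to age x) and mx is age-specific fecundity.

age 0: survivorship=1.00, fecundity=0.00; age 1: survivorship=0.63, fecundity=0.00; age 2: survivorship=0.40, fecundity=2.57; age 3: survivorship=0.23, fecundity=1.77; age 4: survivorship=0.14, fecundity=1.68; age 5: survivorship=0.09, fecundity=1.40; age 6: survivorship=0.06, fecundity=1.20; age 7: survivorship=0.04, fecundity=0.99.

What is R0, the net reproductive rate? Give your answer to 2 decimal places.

1.91

lx·mx by age: 0, 0, 1.028, 0.4071, 0.2352, 0.126, 0.072, 0.0396
R0 = Σ lx·mx = 1.9079 → 1.91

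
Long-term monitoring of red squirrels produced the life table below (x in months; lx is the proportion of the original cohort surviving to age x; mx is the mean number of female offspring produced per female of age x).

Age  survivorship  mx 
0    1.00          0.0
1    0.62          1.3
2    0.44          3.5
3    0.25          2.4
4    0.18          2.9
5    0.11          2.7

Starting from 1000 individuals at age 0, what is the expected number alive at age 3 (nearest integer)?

Expected survivors = N0 · l_3 = 1000 × 0.25 = 250 → 250

250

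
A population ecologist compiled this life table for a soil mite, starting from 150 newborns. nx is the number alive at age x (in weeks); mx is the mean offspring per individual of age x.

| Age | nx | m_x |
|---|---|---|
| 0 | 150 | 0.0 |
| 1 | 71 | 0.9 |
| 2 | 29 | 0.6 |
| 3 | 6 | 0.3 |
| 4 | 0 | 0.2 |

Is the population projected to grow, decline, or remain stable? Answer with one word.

lx = nx/n0 = nx/150: 1, 0.47333…, 0.19333…, 0.04, 0
R0 = Σ lx·mx = 0 + 0.426… + 0.116… + 0.012 + 0 = 0.554…
R0 < 1, so the population is declining.

declining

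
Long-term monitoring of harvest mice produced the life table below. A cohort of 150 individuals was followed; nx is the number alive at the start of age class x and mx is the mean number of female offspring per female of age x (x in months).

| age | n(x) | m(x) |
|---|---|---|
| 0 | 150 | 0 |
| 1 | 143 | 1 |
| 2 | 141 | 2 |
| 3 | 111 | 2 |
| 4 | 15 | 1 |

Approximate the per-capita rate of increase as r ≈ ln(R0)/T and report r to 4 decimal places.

0.6859

lx = nx/n0 = nx/150: 1, 0.95333…, 0.94, 0.74, 0.1
R0 = Σ lx·mx = 0 + 0.95333… + 1.88 + 1.48 + 0.1 = 4.413333…
Σ x·lx·mx = 9.553333…; T = 9.553333…/4.413333… = 2.16465…
r ≈ ln(R0)/T = ln(4.413333…)/2.16465… = 0.685852… → 0.6859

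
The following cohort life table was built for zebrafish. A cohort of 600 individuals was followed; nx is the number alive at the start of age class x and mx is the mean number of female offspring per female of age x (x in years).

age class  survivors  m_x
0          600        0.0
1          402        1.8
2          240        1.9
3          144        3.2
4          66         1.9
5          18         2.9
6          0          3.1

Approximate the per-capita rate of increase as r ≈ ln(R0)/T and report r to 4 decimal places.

0.5331

lx = nx/n0 = nx/600: 1, 0.67, 0.4, 0.24, 0.11, 0.03, 0
R0 = Σ lx·mx = 0 + 1.206 + 0.76 + 0.768 + 0.209 + 0.087 + 0 = 3.03
Σ x·lx·mx = 6.301; T = 6.301/3.03 = 2.07954…
r ≈ ln(R0)/T = ln(3.03)/2.07954… = 0.533081… → 0.5331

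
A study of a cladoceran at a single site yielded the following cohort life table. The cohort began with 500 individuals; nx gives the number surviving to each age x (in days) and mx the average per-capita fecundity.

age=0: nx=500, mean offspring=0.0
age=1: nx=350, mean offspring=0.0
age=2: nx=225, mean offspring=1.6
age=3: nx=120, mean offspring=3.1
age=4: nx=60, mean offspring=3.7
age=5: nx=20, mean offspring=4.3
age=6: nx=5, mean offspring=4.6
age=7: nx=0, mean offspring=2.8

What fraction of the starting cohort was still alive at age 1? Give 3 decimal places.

l_1 = n_1/n_0 = 350/500 = 0.7 → 0.700

0.700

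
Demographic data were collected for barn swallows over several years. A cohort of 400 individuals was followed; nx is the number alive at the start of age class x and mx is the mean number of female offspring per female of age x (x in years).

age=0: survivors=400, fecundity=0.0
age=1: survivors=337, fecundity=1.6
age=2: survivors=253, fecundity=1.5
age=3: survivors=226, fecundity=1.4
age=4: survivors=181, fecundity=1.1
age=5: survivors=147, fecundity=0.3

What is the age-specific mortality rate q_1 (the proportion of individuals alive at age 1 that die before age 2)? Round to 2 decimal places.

lx = nx/n0 = nx/400: 1, 0.8425, 0.6325, 0.565, 0.4525, 0.3675
q_1 = (l_1 − l_2) / l_1 = (0.8425 − 0.6325) / 0.8425
     = 0.21 / 0.8425 = 0.249258… → 0.25

0.25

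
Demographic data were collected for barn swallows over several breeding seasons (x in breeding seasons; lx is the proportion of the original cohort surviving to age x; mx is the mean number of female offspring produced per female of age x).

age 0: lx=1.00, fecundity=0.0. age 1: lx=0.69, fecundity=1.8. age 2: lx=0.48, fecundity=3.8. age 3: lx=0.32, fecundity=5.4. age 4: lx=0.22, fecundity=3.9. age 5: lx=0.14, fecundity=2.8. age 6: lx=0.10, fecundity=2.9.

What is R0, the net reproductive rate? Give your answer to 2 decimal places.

6.33

lx·mx by age: 0, 1.242, 1.824, 1.728, 0.858, 0.392, 0.29
R0 = Σ lx·mx = 6.334 → 6.33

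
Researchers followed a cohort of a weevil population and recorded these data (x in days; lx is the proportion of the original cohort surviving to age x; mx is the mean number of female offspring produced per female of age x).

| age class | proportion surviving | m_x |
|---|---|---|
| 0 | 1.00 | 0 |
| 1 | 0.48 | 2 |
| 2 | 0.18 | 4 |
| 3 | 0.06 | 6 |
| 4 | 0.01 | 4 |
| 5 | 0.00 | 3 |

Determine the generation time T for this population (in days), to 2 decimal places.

1.75

lx·mx: 0, 0.96, 0.72, 0.36, 0.04, 0 → R0 = 2.08
x·lx·mx: 0, 0.96, 1.44, 1.08, 0.16, 0 → Σ = 3.64
T = 3.64 / 2.08 = 1.75 → 1.75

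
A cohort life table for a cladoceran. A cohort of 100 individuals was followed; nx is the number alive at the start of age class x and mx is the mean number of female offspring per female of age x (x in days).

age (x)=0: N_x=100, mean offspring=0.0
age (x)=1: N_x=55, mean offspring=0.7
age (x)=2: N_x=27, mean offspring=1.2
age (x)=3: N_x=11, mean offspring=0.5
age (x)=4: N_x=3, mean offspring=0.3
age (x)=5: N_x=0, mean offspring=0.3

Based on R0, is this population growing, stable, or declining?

declining

lx = nx/n0 = nx/100: 1, 0.55, 0.27, 0.11, 0.03, 0
R0 = Σ lx·mx = 0 + 0.385 + 0.324 + 0.055 + 0.009 + 0 = 0.773
R0 < 1, so the population is declining.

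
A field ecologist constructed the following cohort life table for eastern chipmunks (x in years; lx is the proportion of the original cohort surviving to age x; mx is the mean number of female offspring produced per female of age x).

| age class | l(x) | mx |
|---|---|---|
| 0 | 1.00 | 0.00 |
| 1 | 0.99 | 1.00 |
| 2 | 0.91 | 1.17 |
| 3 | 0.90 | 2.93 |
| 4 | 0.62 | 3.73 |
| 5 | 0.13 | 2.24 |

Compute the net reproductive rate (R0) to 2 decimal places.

7.30

lx·mx by age: 0, 0.99, 1.0647, 2.637, 2.3126, 0.2912
R0 = Σ lx·mx = 7.2955 → 7.30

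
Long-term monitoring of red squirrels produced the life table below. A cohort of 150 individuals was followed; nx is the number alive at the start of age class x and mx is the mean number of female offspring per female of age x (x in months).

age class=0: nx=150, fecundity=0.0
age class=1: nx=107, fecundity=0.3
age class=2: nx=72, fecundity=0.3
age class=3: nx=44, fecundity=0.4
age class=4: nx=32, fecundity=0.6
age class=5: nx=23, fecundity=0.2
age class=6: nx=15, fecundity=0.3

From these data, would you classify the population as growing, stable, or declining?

declining

lx = nx/n0 = nx/150: 1, 0.71333…, 0.48, 0.29333…, 0.21333…, 0.15333…, 0.1
R0 = Σ lx·mx = 0 + 0.214… + 0.144 + 0.117333… + 0.128… + 0.030667… + 0.03 = 0.664…
R0 < 1, so the population is declining.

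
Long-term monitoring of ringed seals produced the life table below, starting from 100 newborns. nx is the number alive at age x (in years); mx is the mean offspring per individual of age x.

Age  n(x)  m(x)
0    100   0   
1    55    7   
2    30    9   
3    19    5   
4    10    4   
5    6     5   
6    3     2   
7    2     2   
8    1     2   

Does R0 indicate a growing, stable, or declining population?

lx = nx/n0 = nx/100: 1, 0.55, 0.3, 0.19, 0.1, 0.06, 0.03, 0.02, 0.01
R0 = Σ lx·mx = 0 + 3.85 + 2.7 + 0.95 + 0.4 + 0.3 + 0.06 + 0.04 + 0.02 = 8.32
R0 > 1, so the population is growing.

growing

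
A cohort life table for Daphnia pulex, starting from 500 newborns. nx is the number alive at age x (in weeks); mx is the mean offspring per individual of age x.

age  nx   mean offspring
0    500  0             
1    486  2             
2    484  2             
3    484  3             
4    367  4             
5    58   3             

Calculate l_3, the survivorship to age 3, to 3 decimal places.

l_3 = n_3/n_0 = 484/500 = 0.968 → 0.968

0.968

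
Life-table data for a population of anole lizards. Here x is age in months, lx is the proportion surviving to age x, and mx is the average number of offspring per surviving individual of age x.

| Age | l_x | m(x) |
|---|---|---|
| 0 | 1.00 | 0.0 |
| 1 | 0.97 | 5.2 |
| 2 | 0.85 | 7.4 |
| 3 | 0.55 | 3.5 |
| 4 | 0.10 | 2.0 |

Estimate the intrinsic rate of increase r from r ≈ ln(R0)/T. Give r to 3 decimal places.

1.446

R0 = Σ lx·mx = 0 + 5.044 + 6.29 + 1.925 + 0.2 = 13.459
Σ x·lx·mx = 24.199; T = 24.199/13.459 = 1.79798…
r ≈ ln(R0)/T = ln(13.459)/1.79798… = 1.44587… → 1.446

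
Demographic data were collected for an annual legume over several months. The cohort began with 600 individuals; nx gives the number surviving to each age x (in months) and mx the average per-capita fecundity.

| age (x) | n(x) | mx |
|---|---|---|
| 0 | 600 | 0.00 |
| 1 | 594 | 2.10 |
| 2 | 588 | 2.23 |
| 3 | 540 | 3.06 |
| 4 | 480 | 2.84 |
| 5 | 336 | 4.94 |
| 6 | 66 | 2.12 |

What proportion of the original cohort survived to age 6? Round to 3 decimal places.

l_6 = n_6/n_0 = 66/600 = 0.11 → 0.110

0.110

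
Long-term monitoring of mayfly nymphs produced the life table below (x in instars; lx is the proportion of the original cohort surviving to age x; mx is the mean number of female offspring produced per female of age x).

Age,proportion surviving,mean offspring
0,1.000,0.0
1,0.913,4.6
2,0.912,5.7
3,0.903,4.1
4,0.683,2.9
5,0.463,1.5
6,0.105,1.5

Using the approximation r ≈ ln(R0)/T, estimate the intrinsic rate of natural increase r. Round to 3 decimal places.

1.159

R0 = Σ lx·mx = 0 + 4.1998 + 5.1984 + 3.7023 + 1.9807 + 0.6945 + 0.1575 = 15.9332
Σ x·lx·mx = 38.0438; T = 38.0438/15.9332 = 2.38771…
r ≈ ln(R0)/T = ln(15.9332)/2.38771… = 1.15944… → 1.159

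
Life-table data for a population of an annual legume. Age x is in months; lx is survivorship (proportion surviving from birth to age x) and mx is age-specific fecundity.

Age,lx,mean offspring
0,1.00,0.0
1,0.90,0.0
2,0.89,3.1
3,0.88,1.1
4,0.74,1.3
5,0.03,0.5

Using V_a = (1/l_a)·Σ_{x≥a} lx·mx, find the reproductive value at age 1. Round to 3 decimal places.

5.227

lx·mx for x ≥ 1: 0, 2.759, 0.968, 0.962, 0.015 → sum = 4.704
V_1 = 4.704 / l_1 = 4.704 / 0.9 = 5.226667… → 5.227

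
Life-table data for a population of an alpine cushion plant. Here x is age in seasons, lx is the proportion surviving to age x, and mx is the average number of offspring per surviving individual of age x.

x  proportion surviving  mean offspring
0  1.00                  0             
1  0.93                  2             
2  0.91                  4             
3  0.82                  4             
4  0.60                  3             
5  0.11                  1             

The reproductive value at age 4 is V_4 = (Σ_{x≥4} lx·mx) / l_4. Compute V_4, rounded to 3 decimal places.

lx·mx for x ≥ 4: 1.8, 0.11 → sum = 1.91
V_4 = 1.91 / l_4 = 1.91 / 0.6 = 3.183333… → 3.183

3.183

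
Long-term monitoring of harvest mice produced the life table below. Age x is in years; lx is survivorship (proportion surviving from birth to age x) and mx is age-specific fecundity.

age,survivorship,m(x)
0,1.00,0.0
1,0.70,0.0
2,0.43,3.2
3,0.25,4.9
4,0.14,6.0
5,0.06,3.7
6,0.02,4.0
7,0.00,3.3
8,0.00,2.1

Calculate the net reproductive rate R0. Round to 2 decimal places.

3.74

lx·mx by age: 0, 0, 1.376, 1.225, 0.84, 0.222, 0.08, 0, 0
R0 = Σ lx·mx = 3.743 → 3.74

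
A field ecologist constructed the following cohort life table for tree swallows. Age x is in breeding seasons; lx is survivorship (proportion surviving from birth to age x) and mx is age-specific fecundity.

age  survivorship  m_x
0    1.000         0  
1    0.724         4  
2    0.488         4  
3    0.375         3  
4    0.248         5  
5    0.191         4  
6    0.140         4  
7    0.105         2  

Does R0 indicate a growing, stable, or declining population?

growing

R0 = Σ lx·mx = 0 + 2.896 + 1.952 + 1.125 + 1.24 + 0.764 + 0.56 + 0.21 = 8.747
R0 > 1, so the population is growing.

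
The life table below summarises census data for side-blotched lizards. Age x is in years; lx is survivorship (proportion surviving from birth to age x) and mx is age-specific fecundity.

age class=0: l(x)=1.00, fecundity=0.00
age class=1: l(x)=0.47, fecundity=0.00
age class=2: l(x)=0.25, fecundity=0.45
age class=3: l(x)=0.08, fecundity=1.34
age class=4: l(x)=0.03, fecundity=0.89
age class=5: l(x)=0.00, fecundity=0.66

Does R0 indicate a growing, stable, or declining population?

R0 = Σ lx·mx = 0 + 0 + 0.1125 + 0.1072 + 0.0267 + 0 = 0.2464
R0 < 1, so the population is declining.

declining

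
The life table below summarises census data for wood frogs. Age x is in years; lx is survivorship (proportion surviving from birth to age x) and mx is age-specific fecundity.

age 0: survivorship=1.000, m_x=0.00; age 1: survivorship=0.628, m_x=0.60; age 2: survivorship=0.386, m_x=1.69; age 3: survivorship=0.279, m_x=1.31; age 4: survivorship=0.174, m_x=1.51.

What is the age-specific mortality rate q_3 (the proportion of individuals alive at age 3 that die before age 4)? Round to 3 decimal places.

0.376

q_3 = (l_3 − l_4) / l_3 = (0.279 − 0.174) / 0.279
     = 0.105 / 0.279 = 0.376344… → 0.376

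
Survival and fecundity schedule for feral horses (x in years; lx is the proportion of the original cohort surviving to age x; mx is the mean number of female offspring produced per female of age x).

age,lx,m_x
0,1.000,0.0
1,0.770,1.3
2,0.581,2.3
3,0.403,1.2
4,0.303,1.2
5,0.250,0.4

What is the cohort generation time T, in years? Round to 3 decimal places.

2.155

lx·mx: 0, 1.001, 1.3363, 0.4836, 0.3636, 0.1 → R0 = 3.2845
x·lx·mx: 0, 1.001, 2.6726, 1.4508, 1.4544, 0.5 → Σ = 7.0788
T = 7.0788 / 3.2845 = 2.155214… → 2.155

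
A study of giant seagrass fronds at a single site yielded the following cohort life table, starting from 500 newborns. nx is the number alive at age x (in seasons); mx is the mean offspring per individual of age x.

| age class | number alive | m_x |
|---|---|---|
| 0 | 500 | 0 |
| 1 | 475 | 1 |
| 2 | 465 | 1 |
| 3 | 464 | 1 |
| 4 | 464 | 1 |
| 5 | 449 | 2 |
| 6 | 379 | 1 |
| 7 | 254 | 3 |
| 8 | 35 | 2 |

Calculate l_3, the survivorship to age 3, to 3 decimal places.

0.928

l_3 = n_3/n_0 = 464/500 = 0.928 → 0.928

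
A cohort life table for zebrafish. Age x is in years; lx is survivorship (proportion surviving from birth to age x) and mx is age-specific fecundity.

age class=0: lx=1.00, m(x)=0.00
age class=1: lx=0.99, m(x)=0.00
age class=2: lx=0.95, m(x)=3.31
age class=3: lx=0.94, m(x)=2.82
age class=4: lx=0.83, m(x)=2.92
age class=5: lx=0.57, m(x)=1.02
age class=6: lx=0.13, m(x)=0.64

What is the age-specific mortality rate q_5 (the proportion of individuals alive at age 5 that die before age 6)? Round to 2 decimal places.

0.77

q_5 = (l_5 − l_6) / l_5 = (0.57 − 0.13) / 0.57
     = 0.44 / 0.57 = 0.77193… → 0.77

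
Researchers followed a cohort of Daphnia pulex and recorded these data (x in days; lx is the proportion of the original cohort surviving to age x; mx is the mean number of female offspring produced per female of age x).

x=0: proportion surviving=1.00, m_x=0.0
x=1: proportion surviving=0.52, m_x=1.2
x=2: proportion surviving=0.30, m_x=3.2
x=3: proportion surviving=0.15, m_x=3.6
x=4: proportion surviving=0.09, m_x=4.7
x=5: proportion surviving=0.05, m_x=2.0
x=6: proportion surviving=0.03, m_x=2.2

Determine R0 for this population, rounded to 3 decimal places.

lx·mx by age: 0, 0.624, 0.96, 0.54, 0.423, 0.1, 0.066
R0 = Σ lx·mx = 2.713 → 2.713

2.713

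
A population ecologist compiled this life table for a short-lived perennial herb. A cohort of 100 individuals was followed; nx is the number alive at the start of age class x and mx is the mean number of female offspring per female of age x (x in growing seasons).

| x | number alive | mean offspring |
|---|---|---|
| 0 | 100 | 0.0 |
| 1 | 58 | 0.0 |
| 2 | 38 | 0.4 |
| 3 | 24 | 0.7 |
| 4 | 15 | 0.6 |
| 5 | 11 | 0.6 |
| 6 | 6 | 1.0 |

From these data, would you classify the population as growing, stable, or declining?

lx = nx/n0 = nx/100: 1, 0.58, 0.38, 0.24, 0.15, 0.11, 0.06
R0 = Σ lx·mx = 0 + 0 + 0.152 + 0.168 + 0.09 + 0.066 + 0.06 = 0.536
R0 < 1, so the population is declining.

declining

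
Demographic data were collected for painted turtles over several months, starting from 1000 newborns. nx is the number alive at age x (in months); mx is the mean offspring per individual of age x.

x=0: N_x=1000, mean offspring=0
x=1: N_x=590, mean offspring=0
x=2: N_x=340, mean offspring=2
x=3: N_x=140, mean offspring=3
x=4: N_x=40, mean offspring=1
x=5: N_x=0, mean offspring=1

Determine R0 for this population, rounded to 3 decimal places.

lx = nx/n0 = nx/1000: 1, 0.59, 0.34, 0.14, 0.04, 0
lx·mx by age: 0, 0, 0.68, 0.42, 0.04, 0
R0 = Σ lx·mx = 1.14 → 1.140

1.140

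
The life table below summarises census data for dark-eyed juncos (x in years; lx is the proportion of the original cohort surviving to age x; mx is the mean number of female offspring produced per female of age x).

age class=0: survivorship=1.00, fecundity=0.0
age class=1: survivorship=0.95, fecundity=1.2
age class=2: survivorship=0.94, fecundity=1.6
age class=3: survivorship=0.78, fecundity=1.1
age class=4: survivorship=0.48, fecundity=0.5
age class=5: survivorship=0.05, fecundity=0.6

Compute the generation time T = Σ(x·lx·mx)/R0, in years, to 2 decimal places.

2.08

lx·mx: 0, 1.14, 1.504, 0.858, 0.24, 0.03 → R0 = 3.772
x·lx·mx: 0, 1.14, 3.008, 2.574, 0.96, 0.15 → Σ = 7.832
T = 7.832 / 3.772 = 2.076352… → 2.08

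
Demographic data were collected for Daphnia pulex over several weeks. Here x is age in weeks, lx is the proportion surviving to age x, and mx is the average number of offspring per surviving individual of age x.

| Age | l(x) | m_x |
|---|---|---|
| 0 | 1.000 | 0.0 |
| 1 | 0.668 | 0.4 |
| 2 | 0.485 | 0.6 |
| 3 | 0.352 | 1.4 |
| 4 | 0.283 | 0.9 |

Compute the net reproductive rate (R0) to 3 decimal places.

1.306

lx·mx by age: 0, 0.2672, 0.291, 0.4928, 0.2547
R0 = Σ lx·mx = 1.3057 → 1.306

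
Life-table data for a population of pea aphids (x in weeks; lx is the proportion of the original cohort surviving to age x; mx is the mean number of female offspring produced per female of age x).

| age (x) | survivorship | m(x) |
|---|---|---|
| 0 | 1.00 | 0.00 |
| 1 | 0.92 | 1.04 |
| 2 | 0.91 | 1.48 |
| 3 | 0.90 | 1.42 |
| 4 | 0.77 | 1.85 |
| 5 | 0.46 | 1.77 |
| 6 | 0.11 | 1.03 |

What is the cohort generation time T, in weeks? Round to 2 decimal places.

3.02

lx·mx: 0, 0.9568, 1.3468, 1.278, 1.4245, 0.8142, 0.1133 → R0 = 5.9336
x·lx·mx: 0, 0.9568, 2.6936, 3.834, 5.698, 4.071, 0.6798 → Σ = 17.9332
T = 17.9332 / 5.9336 = 3.022314… → 3.02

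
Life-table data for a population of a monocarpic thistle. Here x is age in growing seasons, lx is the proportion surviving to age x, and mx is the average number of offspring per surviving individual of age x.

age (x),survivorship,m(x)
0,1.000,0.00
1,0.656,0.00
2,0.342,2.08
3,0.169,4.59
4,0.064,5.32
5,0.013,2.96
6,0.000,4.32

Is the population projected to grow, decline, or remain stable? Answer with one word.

R0 = Σ lx·mx = 0 + 0 + 0.71136 + 0.77571 + 0.34048 + 0.03848 + 0 = 1.86603
R0 > 1, so the population is growing.

growing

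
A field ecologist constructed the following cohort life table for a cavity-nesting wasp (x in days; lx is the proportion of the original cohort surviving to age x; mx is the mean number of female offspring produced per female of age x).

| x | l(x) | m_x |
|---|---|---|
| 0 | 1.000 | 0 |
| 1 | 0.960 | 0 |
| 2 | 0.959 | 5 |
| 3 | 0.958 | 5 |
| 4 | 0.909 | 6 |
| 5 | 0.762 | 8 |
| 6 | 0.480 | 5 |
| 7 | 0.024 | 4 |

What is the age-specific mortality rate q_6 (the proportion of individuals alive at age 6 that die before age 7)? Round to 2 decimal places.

q_6 = (l_6 − l_7) / l_6 = (0.48 − 0.024) / 0.48
     = 0.456 / 0.48 = 0.95 → 0.95

0.95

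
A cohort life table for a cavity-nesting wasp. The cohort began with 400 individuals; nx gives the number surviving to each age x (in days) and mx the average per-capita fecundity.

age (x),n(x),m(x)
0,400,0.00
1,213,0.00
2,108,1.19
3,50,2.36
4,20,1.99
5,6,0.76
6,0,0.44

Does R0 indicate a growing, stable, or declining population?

lx = nx/n0 = nx/400: 1, 0.5325, 0.27, 0.125, 0.05, 0.015, 0
R0 = Σ lx·mx = 0 + 0 + 0.3213 + 0.295 + 0.0995 + 0.0114 + 0 = 0.7272
R0 < 1, so the population is declining.

declining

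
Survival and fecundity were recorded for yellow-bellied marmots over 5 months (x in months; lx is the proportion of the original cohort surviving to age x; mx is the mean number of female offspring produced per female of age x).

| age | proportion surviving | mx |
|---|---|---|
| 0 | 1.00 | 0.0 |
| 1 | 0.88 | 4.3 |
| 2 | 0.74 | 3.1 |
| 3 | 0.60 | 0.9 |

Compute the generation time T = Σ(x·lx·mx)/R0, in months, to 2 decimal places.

1.51

lx·mx: 0, 3.784, 2.294, 0.54 → R0 = 6.618
x·lx·mx: 0, 3.784, 4.588, 1.62 → Σ = 9.992
T = 9.992 / 6.618 = 1.509822… → 1.51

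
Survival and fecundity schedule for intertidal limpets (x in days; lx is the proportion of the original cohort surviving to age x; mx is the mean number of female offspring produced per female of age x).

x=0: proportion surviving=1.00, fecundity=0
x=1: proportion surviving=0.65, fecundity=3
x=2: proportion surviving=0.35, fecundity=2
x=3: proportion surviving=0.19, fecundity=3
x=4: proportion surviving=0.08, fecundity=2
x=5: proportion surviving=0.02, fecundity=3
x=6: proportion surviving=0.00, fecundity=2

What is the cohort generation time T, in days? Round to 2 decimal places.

1.74

lx·mx: 0, 1.95, 0.7, 0.57, 0.16, 0.06, 0 → R0 = 3.44
x·lx·mx: 0, 1.95, 1.4, 1.71, 0.64, 0.3, 0 → Σ = 6
T = 6 / 3.44 = 1.744186… → 1.74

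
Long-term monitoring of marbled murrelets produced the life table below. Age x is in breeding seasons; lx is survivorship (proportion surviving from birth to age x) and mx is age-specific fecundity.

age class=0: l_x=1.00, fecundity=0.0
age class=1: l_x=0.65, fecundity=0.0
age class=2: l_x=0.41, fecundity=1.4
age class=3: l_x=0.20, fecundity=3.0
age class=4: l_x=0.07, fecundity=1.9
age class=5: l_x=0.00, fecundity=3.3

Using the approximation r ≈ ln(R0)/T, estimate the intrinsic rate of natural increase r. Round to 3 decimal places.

0.101

R0 = Σ lx·mx = 0 + 0 + 0.574 + 0.6 + 0.133 + 0 = 1.307
Σ x·lx·mx = 3.48; T = 3.48/1.307 = 2.66259…
r ≈ ln(R0)/T = ln(1.307)/2.66259… = 0.10055… → 0.101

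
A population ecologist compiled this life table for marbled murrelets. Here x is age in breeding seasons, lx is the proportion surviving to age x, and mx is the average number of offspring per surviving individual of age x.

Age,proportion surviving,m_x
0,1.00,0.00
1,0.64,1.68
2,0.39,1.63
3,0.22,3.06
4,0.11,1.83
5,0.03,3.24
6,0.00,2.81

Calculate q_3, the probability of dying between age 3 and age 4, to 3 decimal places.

0.500

q_3 = (l_3 − l_4) / l_3 = (0.22 − 0.11) / 0.22
     = 0.11 / 0.22 = 0.5 → 0.500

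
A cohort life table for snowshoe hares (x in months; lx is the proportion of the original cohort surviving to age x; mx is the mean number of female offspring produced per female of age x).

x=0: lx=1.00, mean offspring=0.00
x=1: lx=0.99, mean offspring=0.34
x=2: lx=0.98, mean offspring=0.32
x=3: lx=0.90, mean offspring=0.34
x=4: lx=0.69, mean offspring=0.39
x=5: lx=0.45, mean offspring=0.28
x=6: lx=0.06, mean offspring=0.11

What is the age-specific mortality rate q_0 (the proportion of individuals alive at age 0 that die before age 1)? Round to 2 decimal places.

0.01

q_0 = (l_0 − l_1) / l_0 = (1 − 0.99) / 1
     = 0.01 / 1 = 0.01 → 0.01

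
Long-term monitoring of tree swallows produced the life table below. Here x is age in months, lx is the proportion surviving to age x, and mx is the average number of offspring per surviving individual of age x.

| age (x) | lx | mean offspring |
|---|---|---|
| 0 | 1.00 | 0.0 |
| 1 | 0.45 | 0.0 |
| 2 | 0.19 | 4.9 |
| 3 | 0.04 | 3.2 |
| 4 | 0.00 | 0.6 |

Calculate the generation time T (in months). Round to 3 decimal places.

2.121

lx·mx: 0, 0, 0.931, 0.128, 0 → R0 = 1.059
x·lx·mx: 0, 0, 1.862, 0.384, 0 → Σ = 2.246
T = 2.246 / 1.059 = 2.120869… → 2.121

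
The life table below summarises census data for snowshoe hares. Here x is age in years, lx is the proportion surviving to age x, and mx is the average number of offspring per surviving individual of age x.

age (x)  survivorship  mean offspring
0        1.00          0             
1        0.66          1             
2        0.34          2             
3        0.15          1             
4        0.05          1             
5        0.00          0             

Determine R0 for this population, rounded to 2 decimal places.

1.54

lx·mx by age: 0, 0.66, 0.68, 0.15, 0.05, 0
R0 = Σ lx·mx = 1.54 → 1.54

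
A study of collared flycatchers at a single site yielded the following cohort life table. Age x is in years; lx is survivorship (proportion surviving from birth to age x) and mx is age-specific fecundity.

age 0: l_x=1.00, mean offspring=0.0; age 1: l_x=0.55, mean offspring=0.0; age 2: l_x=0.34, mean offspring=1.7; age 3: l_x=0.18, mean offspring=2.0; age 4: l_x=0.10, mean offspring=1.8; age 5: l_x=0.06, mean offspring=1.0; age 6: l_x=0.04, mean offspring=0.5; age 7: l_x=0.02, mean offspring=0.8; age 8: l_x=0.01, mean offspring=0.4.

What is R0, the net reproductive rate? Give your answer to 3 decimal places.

1.218

lx·mx by age: 0, 0, 0.578, 0.36, 0.18, 0.06, 0.02, 0.016, 0.004
R0 = Σ lx·mx = 1.218 → 1.218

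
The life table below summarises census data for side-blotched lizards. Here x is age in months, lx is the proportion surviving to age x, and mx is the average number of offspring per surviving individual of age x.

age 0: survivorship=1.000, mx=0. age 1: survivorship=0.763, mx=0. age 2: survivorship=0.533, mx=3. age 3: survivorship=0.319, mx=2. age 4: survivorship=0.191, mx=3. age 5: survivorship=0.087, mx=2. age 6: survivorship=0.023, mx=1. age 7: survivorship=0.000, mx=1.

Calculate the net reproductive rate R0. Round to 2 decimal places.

lx·mx by age: 0, 0, 1.599, 0.638, 0.573, 0.174, 0.023, 0
R0 = Σ lx·mx = 3.007 → 3.01

3.01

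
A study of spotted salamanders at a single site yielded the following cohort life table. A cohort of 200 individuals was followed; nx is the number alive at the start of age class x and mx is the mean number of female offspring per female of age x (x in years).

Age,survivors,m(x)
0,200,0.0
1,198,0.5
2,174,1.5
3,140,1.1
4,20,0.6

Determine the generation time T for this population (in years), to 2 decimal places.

2.15

lx = nx/n0 = nx/200: 1, 0.99, 0.87, 0.7, 0.1
lx·mx: 0, 0.495, 1.305, 0.77, 0.06 → R0 = 2.63
x·lx·mx: 0, 0.495, 2.61, 2.31, 0.24 → Σ = 5.655
T = 5.655 / 2.63 = 2.15019… → 2.15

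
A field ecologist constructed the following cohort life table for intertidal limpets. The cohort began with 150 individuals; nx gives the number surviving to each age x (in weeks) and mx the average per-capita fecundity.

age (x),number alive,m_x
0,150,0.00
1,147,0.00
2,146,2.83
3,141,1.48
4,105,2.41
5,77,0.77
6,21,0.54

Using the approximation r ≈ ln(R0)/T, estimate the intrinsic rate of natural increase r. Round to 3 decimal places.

0.615

lx = nx/n0 = nx/150: 1, 0.98, 0.97333…, 0.94, 0.7, 0.51333…, 0.14
R0 = Σ lx·mx = 0 + 0 + 2.75453… + 1.3912 + 1.687 + 0.39527… + 0.0756 = 6.3036…
Σ x·lx·mx = 18.8606…; T = 18.8606…/6.3036… = 2.99204…
r ≈ ln(R0)/T = ln(6.3036…)/2.99204… = 0.61534… → 0.615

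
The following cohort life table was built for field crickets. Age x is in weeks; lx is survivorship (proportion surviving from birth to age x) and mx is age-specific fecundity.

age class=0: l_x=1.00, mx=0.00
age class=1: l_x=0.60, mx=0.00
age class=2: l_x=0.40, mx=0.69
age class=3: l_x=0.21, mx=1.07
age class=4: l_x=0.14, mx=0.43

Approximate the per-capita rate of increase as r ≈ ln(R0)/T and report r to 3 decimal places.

R0 = Σ lx·mx = 0 + 0 + 0.276 + 0.2247 + 0.0602 = 0.5609
Σ x·lx·mx = 1.4669; T = 1.4669/0.5609 = 2.61526…
r ≈ ln(R0)/T = ln(0.5609)/2.61526… = -0.22109… → -0.221

-0.221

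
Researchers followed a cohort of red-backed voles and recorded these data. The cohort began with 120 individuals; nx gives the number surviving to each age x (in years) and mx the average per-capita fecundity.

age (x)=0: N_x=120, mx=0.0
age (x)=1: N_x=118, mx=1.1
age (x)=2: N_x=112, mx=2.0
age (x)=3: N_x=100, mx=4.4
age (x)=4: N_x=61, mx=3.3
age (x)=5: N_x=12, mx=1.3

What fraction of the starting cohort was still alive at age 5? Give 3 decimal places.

0.100

l_5 = n_5/n_0 = 12/120 = 0.1 → 0.100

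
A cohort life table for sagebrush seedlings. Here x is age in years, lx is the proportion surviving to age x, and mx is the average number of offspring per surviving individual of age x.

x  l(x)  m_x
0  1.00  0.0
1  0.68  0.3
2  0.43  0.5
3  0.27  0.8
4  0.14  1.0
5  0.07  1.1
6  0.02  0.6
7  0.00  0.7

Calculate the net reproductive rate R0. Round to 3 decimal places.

lx·mx by age: 0, 0.204, 0.215, 0.216, 0.14, 0.077, 0.012, 0
R0 = Σ lx·mx = 0.864 → 0.864

0.864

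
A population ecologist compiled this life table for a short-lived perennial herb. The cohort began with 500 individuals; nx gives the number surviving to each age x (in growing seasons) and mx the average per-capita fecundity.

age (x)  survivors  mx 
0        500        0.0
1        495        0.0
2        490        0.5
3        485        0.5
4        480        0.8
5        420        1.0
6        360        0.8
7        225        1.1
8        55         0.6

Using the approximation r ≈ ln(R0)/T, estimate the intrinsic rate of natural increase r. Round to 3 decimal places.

lx = nx/n0 = nx/500: 1, 0.99, 0.98, 0.97, 0.96, 0.84, 0.72, 0.45, 0.11
R0 = Σ lx·mx = 0 + 0 + 0.49 + 0.485 + 0.768 + 0.84 + 0.576 + 0.495 + 0.066 = 3.72
Σ x·lx·mx = 17.156; T = 17.156/3.72 = 4.61183…
r ≈ ln(R0)/T = ln(3.72)/4.61183… = 0.28486… → 0.285

0.285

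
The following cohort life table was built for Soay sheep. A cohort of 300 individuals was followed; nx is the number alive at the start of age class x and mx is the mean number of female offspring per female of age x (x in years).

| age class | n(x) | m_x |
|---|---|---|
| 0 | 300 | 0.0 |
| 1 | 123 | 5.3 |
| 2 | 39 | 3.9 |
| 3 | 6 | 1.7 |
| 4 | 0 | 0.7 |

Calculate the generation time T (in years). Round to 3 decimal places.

1.212

lx = nx/n0 = nx/300: 1, 0.41, 0.13, 0.02, 0
lx·mx: 0, 2.173, 0.507, 0.034, 0 → R0 = 2.714
x·lx·mx: 0, 2.173, 1.014, 0.102, 0 → Σ = 3.289
T = 3.289 / 2.714 = 1.211864… → 1.212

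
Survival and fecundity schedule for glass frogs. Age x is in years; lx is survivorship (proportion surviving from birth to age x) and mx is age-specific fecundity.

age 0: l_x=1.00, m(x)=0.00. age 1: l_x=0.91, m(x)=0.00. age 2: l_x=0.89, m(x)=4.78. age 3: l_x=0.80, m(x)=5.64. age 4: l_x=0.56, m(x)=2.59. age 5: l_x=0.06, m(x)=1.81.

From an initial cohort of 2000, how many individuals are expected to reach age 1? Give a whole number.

1820

Expected survivors = N0 · l_1 = 2000 × 0.91 = 1820 → 1820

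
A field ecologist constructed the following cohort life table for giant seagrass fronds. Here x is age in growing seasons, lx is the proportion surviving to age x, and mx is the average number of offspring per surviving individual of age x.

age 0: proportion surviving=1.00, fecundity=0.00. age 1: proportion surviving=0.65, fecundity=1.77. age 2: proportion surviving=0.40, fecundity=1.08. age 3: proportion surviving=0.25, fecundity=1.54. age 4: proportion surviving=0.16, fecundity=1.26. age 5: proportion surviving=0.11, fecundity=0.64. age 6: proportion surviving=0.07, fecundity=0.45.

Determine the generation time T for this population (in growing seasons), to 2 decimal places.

lx·mx: 0, 1.1505, 0.432, 0.385, 0.2016, 0.0704, 0.0315 → R0 = 2.271
x·lx·mx: 0, 1.1505, 0.864, 1.155, 0.8064, 0.352, 0.189 → Σ = 4.5169
T = 4.5169 / 2.271 = 1.988948… → 1.99

1.99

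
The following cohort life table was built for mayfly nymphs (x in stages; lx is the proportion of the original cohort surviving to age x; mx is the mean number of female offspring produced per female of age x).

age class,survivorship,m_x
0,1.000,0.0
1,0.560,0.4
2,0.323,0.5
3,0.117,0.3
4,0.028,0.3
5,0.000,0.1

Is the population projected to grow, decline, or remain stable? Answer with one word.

declining

R0 = Σ lx·mx = 0 + 0.224 + 0.1615 + 0.0351 + 0.0084 + 0 = 0.429
R0 < 1, so the population is declining.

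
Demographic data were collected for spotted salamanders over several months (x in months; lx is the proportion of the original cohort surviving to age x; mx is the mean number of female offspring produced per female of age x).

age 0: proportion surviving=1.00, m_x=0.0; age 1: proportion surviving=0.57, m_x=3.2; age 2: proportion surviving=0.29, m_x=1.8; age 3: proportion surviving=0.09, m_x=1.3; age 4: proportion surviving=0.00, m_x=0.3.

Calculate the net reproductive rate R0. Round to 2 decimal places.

2.46

lx·mx by age: 0, 1.824, 0.522, 0.117, 0
R0 = Σ lx·mx = 2.463 → 2.46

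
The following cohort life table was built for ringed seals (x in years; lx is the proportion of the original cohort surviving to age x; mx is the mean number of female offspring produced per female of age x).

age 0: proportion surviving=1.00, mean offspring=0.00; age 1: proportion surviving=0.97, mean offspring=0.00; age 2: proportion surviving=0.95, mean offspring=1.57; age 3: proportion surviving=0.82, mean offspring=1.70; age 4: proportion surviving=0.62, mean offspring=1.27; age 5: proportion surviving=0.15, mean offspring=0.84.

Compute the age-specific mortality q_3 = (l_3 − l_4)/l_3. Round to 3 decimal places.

0.244

q_3 = (l_3 − l_4) / l_3 = (0.82 − 0.62) / 0.82
     = 0.2 / 0.82 = 0.243902… → 0.244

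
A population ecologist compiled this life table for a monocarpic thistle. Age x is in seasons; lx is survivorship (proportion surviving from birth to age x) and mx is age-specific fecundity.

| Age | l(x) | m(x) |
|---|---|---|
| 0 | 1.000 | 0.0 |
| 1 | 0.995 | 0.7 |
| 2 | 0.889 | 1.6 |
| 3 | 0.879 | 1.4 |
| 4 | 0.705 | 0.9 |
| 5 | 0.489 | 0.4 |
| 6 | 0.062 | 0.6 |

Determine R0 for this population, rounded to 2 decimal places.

lx·mx by age: 0, 0.6965, 1.4224, 1.2306, 0.6345, 0.1956, 0.0372
R0 = Σ lx·mx = 4.2168 → 4.22

4.22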